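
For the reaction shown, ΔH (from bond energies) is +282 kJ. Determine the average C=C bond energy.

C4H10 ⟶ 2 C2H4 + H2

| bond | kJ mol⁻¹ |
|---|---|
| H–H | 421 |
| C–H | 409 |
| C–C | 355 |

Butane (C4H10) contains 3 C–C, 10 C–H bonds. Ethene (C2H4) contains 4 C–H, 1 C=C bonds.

D(C=C) ≈ 590 kJ/mol

Let D be the C=C bond energy.
Σ(broken) = 3×355 + 10×409 = 5155
Σ(formed) = 8×409 + 2×D + 1×421 = 3693 + 2D
ΔH = Σ(broken) − Σ(formed) = (5155) − (3693 + 2D) = +1462 − 2D
Setting this equal to +282 kJ gives 2D = 1180, so D = 590 kJ/mol.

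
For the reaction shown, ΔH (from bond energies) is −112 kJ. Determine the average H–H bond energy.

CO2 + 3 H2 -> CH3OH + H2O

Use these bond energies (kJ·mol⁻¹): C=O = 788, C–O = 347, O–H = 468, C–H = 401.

D(H–H) ≈ 422 kJ/mol

Let D be the H–H bond energy.
Σ(broken) = 2×788 + 3×D = 1576 + 3D
Σ(formed) = 3×401 + 1×347 + 3×468 = 2954
ΔH = Σ(broken) − Σ(formed) = (1576 + 3D) − (2954) = −1378 + 3D
Setting this equal to −112 kJ gives 3D = 1266, so D = 422 kJ/mol.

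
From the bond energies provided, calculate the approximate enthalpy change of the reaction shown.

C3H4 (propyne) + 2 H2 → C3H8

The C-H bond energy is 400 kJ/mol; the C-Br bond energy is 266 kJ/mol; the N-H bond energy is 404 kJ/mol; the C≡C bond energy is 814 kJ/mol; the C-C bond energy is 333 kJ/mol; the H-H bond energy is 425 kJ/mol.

ΔH ≈ −269 kJ

Bonds broken (reactants):
  C≡C: 1 × 814 = 814
  C-C: 1 × 333 = 333
  C-H: 4 × 400 = 1600
  H-H: 2 × 425 = 850
  Σ(broken) = 3597 kJ
Bonds formed (products):
  C-C: 2 × 333 = 666
  C-H: 8 × 400 = 3200
  Σ(formed) = 3866 kJ
ΔH = Σ(broken) − Σ(formed) = 3597 − 3866 = −269 kJ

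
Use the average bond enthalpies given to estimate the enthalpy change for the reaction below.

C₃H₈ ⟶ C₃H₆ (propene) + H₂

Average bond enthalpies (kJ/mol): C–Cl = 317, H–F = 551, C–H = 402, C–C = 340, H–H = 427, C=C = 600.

ΔH ≈ +117 kJ

Bonds broken (reactants):
  C–C: 2 × 340 = 680
  C–H: 8 × 402 = 3216
  Σ(broken) = 3896 kJ
Bonds formed (products):
  C–C: 1 × 340 = 340
  C–H: 6 × 402 = 2412
  C=C: 1 × 600 = 600
  H–H: 1 × 427 = 427
  Σ(formed) = 3779 kJ
ΔH = Σ(broken) − Σ(formed) = 3896 − 3779 = +117 kJ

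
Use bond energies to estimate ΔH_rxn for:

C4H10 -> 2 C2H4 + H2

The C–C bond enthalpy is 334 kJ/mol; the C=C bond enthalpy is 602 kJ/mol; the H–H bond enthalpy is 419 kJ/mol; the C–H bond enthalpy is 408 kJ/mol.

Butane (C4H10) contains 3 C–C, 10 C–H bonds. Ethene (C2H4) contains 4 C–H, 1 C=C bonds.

Bonds broken (reactants):
  C–C: 3 × 334 = 1002
  C–H: 10 × 408 = 4080
  Σ(broken) = 5082 kJ
Bonds formed (products):
  C–H: 8 × 408 = 3264
  C=C: 2 × 602 = 1204
  H–H: 1 × 419 = 419
  Σ(formed) = 4887 kJ
ΔH = Σ(broken) − Σ(formed) = 5082 − 4887 = +195 kJ

ΔH ≈ +195 kJ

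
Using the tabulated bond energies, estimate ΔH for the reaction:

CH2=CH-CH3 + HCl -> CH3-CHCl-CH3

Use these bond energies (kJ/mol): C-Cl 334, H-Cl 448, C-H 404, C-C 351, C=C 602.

Bonds broken (reactants):
  C-C: 1 × 351 = 351
  C-H: 6 × 404 = 2424
  C=C: 1 × 602 = 602
  H-Cl: 1 × 448 = 448
  Σ(broken) = 3825 kJ
Bonds formed (products):
  C-C: 2 × 351 = 702
  C-Cl: 1 × 334 = 334
  C-H: 7 × 404 = 2828
  Σ(formed) = 3864 kJ
ΔH = Σ(broken) − Σ(formed) = 3825 − 3864 = −39 kJ

ΔH ≈ −39 kJ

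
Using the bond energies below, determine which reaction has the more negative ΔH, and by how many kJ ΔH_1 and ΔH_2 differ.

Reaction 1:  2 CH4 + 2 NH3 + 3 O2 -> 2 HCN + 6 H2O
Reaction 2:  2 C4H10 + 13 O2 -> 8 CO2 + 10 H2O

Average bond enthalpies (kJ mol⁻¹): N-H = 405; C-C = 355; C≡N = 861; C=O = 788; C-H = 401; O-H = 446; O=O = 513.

Reaction 2, by 4010 kJ

Reaction 1:
  Bonds broken (reactants):
    C-H: 8 × 401 = 3208
    N-H: 6 × 405 = 2430
    O=O: 3 × 513 = 1539
    Σ(broken) = 7177 kJ
  Bonds formed (products):
    C≡N: 2 × 861 = 1722
    C-H: 2 × 401 = 802
    O-H: 12 × 446 = 5352
    Σ(formed) = 7876 kJ
  ΔH_1 = 7177 − 7876 = −699 kJ
Reaction 2:
  Bonds broken (reactants):
    C-C: 6 × 355 = 2130
    C-H: 20 × 401 = 8020
    O=O: 13 × 513 = 6669
    Σ(broken) = 16819 kJ
  Bonds formed (products):
    C=O: 16 × 788 = 12608
    O-H: 20 × 446 = 8920
    Σ(formed) = 21528 kJ
  ΔH_2 = 16819 − 21528 = −4709 kJ
ΔH_1 − ΔH_2 = +4010 kJ, so reaction 2 has the more negative ΔH; |ΔH_1 − ΔH_2| = 4010 kJ.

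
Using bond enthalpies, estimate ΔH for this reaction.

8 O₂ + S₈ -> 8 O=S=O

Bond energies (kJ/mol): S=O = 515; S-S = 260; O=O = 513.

Bonds broken (reactants):
  O=O: 8 × 513 = 4104
  S-S: 8 × 260 = 2080
  Σ(broken) = 6184 kJ
Bonds formed (products):
  S=O: 16 × 515 = 8240
  Σ(formed) = 8240 kJ
ΔH = Σ(broken) − Σ(formed) = 6184 − 8240 = −2056 kJ

ΔH ≈ −2056 kJ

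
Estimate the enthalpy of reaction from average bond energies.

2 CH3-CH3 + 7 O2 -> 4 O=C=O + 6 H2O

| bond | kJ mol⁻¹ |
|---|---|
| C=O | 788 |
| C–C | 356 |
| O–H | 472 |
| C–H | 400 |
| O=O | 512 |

ΔH ≈ −2872 kJ

Bonds broken (reactants):
  C–C: 2 × 356 = 712
  C–H: 12 × 400 = 4800
  O=O: 7 × 512 = 3584
  Σ(broken) = 9096 kJ
Bonds formed (products):
  C=O: 8 × 788 = 6304
  O–H: 12 × 472 = 5664
  Σ(formed) = 11968 kJ
ΔH = Σ(broken) − Σ(formed) = 9096 − 11968 = −2872 kJ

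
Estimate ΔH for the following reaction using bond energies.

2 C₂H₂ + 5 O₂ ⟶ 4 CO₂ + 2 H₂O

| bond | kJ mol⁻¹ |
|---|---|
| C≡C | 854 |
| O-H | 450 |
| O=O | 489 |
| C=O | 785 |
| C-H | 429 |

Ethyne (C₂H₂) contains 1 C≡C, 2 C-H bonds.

Bonds broken (reactants):
  C≡C: 2 × 854 = 1708
  C-H: 4 × 429 = 1716
  O=O: 5 × 489 = 2445
  Σ(broken) = 5869 kJ
Bonds formed (products):
  C=O: 8 × 785 = 6280
  O-H: 4 × 450 = 1800
  Σ(formed) = 8080 kJ
ΔH = Σ(broken) − Σ(formed) = 5869 − 8080 = −2211 kJ

ΔH ≈ −2211 kJ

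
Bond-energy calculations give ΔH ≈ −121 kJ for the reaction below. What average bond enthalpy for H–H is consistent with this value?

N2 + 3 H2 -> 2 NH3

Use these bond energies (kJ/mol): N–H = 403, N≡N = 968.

Let D be the H–H bond energy.
Σ(broken) = 3×D + 1×968 = 968 + 3D
Σ(formed) = 6×403 = 2418
ΔH = Σ(broken) − Σ(formed) = (968 + 3D) − (2418) = −1450 + 3D
Setting this equal to −121 kJ gives 3D = 1329, so D = 443 kJ/mol.

D(H–H) ≈ 443 kJ/mol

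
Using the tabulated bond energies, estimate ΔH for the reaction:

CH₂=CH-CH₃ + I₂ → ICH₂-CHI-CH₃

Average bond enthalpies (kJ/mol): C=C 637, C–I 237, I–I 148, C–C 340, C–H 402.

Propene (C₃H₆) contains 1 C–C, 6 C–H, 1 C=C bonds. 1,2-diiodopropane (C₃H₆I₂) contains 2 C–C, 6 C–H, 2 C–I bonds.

ΔH ≈ −29 kJ

Bonds broken (reactants):
  C–C: 1 × 340 = 340
  C–H: 6 × 402 = 2412
  C=C: 1 × 637 = 637
  I–I: 1 × 148 = 148
  Σ(broken) = 3537 kJ
Bonds formed (products):
  C–C: 2 × 340 = 680
  C–H: 6 × 402 = 2412
  C–I: 2 × 237 = 474
  Σ(formed) = 3566 kJ
ΔH = Σ(broken) − Σ(formed) = 3537 − 3566 = −29 kJ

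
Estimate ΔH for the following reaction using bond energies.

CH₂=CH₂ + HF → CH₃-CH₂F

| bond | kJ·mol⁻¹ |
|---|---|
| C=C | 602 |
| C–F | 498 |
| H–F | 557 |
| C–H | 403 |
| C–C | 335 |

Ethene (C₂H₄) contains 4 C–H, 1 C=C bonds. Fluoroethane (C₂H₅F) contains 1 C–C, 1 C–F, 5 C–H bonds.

ΔH ≈ −77 kJ

Bonds broken (reactants):
  C–H: 4 × 403 = 1612
  C=C: 1 × 602 = 602
  H–F: 1 × 557 = 557
  Σ(broken) = 2771 kJ
Bonds formed (products):
  C–C: 1 × 335 = 335
  C–F: 1 × 498 = 498
  C–H: 5 × 403 = 2015
  Σ(formed) = 2848 kJ
ΔH = Σ(broken) − Σ(formed) = 2771 − 2848 = −77 kJ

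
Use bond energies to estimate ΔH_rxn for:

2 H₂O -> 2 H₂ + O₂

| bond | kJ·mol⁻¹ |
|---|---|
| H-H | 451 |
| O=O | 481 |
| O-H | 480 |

Bonds broken (reactants):
  O-H: 4 × 480 = 1920
  Σ(broken) = 1920 kJ
Bonds formed (products):
  H-H: 2 × 451 = 902
  O=O: 1 × 481 = 481
  Σ(formed) = 1383 kJ
ΔH = Σ(broken) − Σ(formed) = 1920 − 1383 = +537 kJ

ΔH ≈ +537 kJ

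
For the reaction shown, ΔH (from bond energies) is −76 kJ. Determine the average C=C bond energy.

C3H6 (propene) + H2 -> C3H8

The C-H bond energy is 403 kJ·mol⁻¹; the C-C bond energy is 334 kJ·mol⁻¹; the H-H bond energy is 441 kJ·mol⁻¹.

Let D be the C=C bond energy.
Σ(broken) = 1×334 + 6×403 + 1×D + 1×441 = 3193 + D
Σ(formed) = 2×334 + 8×403 = 3892
ΔH = Σ(broken) − Σ(formed) = (3193 + D) − (3892) = −699 + D
Setting this equal to −76 kJ gives D = 623 kJ/mol.

D(C=C) ≈ 623 kJ/mol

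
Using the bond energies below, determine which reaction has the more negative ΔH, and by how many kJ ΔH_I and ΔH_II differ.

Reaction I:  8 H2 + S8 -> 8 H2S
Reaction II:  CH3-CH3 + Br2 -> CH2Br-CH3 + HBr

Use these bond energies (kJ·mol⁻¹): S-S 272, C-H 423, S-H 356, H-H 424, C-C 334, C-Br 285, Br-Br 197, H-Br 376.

Reaction I, by 87 kJ

Reaction I:
  Bonds broken (reactants):
    H-H: 8 × 424 = 3392
    S-S: 8 × 272 = 2176
    Σ(broken) = 5568 kJ
  Bonds formed (products):
    S-H: 16 × 356 = 5696
    Σ(formed) = 5696 kJ
  ΔH_I = 5568 − 5696 = −128 kJ
Reaction II:
  Bonds broken (reactants):
    Br-Br: 1 × 197 = 197
    C-C: 1 × 334 = 334
    C-H: 6 × 423 = 2538
    Σ(broken) = 3069 kJ
  Bonds formed (products):
    C-Br: 1 × 285 = 285
    C-C: 1 × 334 = 334
    C-H: 5 × 423 = 2115
    H-Br: 1 × 376 = 376
    Σ(formed) = 3110 kJ
  ΔH_II = 3069 − 3110 = −41 kJ
ΔH_I − ΔH_II = −87 kJ, so reaction I has the more negative ΔH; |ΔH_I − ΔH_II| = 87 kJ.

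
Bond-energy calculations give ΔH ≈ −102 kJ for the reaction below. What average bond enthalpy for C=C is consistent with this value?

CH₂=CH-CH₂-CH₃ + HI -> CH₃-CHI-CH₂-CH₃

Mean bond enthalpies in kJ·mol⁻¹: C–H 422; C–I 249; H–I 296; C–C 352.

Let D be the C=C bond energy.
Σ(broken) = 2×352 + 8×422 + 1×D + 1×296 = 4376 + D
Σ(formed) = 3×352 + 9×422 + 1×249 = 5103
ΔH = Σ(broken) − Σ(formed) = (4376 + D) − (5103) = −727 + D
Setting this equal to −102 kJ gives D = 625 kJ/mol.

D(C=C) ≈ 625 kJ/mol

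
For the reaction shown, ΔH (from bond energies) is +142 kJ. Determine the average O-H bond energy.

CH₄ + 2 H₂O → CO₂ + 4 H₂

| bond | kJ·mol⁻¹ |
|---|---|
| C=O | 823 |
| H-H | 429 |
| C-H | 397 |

D(O-H) ≈ 479 kJ/mol

Let D be the O-H bond energy.
Σ(broken) = 4×397 + 4×D = 1588 + 4D
Σ(formed) = 2×823 + 4×429 = 3362
ΔH = Σ(broken) − Σ(formed) = (1588 + 4D) − (3362) = −1774 + 4D
Setting this equal to +142 kJ gives 4D = 1916, so D = 479 kJ/mol.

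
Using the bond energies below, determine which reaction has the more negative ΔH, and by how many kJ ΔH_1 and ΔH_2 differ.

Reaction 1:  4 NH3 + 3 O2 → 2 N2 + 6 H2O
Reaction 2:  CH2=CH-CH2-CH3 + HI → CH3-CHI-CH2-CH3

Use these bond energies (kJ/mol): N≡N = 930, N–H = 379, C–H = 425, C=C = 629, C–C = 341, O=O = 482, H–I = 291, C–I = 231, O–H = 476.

Reaction 1:
  Bonds broken (reactants):
    N–H: 12 × 379 = 4548
    O=O: 3 × 482 = 1446
    Σ(broken) = 5994 kJ
  Bonds formed (products):
    N≡N: 2 × 930 = 1860
    O–H: 12 × 476 = 5712
    Σ(formed) = 7572 kJ
  ΔH_1 = 5994 − 7572 = −1578 kJ
Reaction 2:
  Bonds broken (reactants):
    C–C: 2 × 341 = 682
    C–H: 8 × 425 = 3400
    C=C: 1 × 629 = 629
    H–I: 1 × 291 = 291
    Σ(broken) = 5002 kJ
  Bonds formed (products):
    C–C: 3 × 341 = 1023
    C–H: 9 × 425 = 3825
    C–I: 1 × 231 = 231
    Σ(formed) = 5079 kJ
  ΔH_2 = 5002 − 5079 = −77 kJ
ΔH_1 − ΔH_2 = −1501 kJ, so reaction 1 has the more negative ΔH; |ΔH_1 − ΔH_2| = 1501 kJ.

Reaction 1, by 1501 kJ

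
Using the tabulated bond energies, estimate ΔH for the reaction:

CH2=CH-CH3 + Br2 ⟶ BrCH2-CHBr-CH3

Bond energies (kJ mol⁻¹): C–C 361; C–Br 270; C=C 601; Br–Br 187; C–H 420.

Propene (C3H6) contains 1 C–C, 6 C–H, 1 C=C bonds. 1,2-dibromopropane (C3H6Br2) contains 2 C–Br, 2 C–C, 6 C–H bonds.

Bonds broken (reactants):
  Br–Br: 1 × 187 = 187
  C–C: 1 × 361 = 361
  C–H: 6 × 420 = 2520
  C=C: 1 × 601 = 601
  Σ(broken) = 3669 kJ
Bonds formed (products):
  C–Br: 2 × 270 = 540
  C–C: 2 × 361 = 722
  C–H: 6 × 420 = 2520
  Σ(formed) = 3782 kJ
ΔH = Σ(broken) − Σ(formed) = 3669 − 3782 = −113 kJ

ΔH ≈ −113 kJ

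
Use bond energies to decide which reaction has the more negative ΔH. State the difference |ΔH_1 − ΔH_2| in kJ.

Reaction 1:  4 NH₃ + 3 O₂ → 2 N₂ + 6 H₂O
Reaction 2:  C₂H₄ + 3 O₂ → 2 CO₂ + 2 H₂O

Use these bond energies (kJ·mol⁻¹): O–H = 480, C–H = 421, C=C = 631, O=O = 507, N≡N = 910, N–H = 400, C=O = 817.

Reaction 1:
  Bonds broken (reactants):
    N–H: 12 × 400 = 4800
    O=O: 3 × 507 = 1521
    Σ(broken) = 6321 kJ
  Bonds formed (products):
    N≡N: 2 × 910 = 1820
    O–H: 12 × 480 = 5760
    Σ(formed) = 7580 kJ
  ΔH_1 = 6321 − 7580 = −1259 kJ
Reaction 2:
  Bonds broken (reactants):
    C–H: 4 × 421 = 1684
    C=C: 1 × 631 = 631
    O=O: 3 × 507 = 1521
    Σ(broken) = 3836 kJ
  Bonds formed (products):
    C=O: 4 × 817 = 3268
    O–H: 4 × 480 = 1920
    Σ(formed) = 5188 kJ
  ΔH_2 = 3836 − 5188 = −1352 kJ
ΔH_1 − ΔH_2 = +93 kJ, so reaction 2 has the more negative ΔH; |ΔH_1 − ΔH_2| = 93 kJ.

Reaction 2, by 93 kJ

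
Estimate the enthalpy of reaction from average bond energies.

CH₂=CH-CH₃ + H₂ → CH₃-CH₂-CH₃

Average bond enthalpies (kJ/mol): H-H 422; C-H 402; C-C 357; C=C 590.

ΔH ≈ −149 kJ

Bonds broken (reactants):
  C-C: 1 × 357 = 357
  C-H: 6 × 402 = 2412
  C=C: 1 × 590 = 590
  H-H: 1 × 422 = 422
  Σ(broken) = 3781 kJ
Bonds formed (products):
  C-C: 2 × 357 = 714
  C-H: 8 × 402 = 3216
  Σ(formed) = 3930 kJ
ΔH = Σ(broken) − Σ(formed) = 3781 − 3930 = −149 kJ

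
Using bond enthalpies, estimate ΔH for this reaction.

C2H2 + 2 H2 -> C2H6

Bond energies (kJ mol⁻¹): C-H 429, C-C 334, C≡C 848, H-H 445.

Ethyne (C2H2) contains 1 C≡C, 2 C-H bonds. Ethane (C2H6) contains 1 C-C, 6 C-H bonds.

Bonds broken (reactants):
  C≡C: 1 × 848 = 848
  C-H: 2 × 429 = 858
  H-H: 2 × 445 = 890
  Σ(broken) = 2596 kJ
Bonds formed (products):
  C-C: 1 × 334 = 334
  C-H: 6 × 429 = 2574
  Σ(formed) = 2908 kJ
ΔH = Σ(broken) − Σ(formed) = 2596 − 2908 = −312 kJ

ΔH ≈ −312 kJ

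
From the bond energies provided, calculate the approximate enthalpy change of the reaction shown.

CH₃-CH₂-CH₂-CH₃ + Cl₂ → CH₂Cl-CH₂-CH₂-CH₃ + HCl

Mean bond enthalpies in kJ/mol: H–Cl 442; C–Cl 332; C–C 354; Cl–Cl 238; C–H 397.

ΔH ≈ −139 kJ

Bonds broken (reactants):
  C–C: 3 × 354 = 1062
  C–H: 10 × 397 = 3970
  Cl–Cl: 1 × 238 = 238
  Σ(broken) = 5270 kJ
Bonds formed (products):
  C–C: 3 × 354 = 1062
  C–Cl: 1 × 332 = 332
  C–H: 9 × 397 = 3573
  H–Cl: 1 × 442 = 442
  Σ(formed) = 5409 kJ
ΔH = Σ(broken) − Σ(formed) = 5270 − 5409 = −139 kJ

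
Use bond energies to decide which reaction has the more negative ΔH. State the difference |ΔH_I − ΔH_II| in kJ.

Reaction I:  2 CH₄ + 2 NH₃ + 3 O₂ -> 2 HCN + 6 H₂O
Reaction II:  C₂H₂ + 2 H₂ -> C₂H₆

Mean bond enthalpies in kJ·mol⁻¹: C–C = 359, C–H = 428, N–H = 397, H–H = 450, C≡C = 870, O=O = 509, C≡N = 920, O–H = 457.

Reaction I:
  Bonds broken (reactants):
    C–H: 8 × 428 = 3424
    N–H: 6 × 397 = 2382
    O=O: 3 × 509 = 1527
    Σ(broken) = 7333 kJ
  Bonds formed (products):
    C≡N: 2 × 920 = 1840
    C–H: 2 × 428 = 856
    O–H: 12 × 457 = 5484
    Σ(formed) = 8180 kJ
  ΔH_I = 7333 − 8180 = −847 kJ
Reaction II:
  Bonds broken (reactants):
    C≡C: 1 × 870 = 870
    C–H: 2 × 428 = 856
    H–H: 2 × 450 = 900
    Σ(broken) = 2626 kJ
  Bonds formed (products):
    C–C: 1 × 359 = 359
    C–H: 6 × 428 = 2568
    Σ(formed) = 2927 kJ
  ΔH_II = 2626 − 2927 = −301 kJ
ΔH_I − ΔH_II = −546 kJ, so reaction I has the more negative ΔH; |ΔH_I − ΔH_II| = 546 kJ.

Reaction I, by 546 kJ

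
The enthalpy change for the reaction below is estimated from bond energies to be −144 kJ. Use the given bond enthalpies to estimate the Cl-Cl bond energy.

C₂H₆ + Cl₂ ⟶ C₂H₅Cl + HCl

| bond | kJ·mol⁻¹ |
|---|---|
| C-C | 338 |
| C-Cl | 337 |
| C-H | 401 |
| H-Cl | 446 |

Let D be the Cl-Cl bond energy.
Σ(broken) = 1×338 + 6×401 + 1×D = 2744 + D
Σ(formed) = 1×338 + 1×337 + 5×401 + 1×446 = 3126
ΔH = Σ(broken) − Σ(formed) = (2744 + D) − (3126) = −382 + D
Setting this equal to −144 kJ gives D = 238 kJ/mol.

D(Cl-Cl) ≈ 238 kJ/mol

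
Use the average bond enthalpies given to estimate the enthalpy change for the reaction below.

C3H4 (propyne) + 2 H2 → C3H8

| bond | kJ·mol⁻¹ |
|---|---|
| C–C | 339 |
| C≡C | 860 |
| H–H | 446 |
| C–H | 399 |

Bonds broken (reactants):
  C≡C: 1 × 860 = 860
  C–C: 1 × 339 = 339
  C–H: 4 × 399 = 1596
  H–H: 2 × 446 = 892
  Σ(broken) = 3687 kJ
Bonds formed (products):
  C–C: 2 × 339 = 678
  C–H: 8 × 399 = 3192
  Σ(formed) = 3870 kJ
ΔH = Σ(broken) − Σ(formed) = 3687 − 3870 = −183 kJ

ΔH ≈ −183 kJ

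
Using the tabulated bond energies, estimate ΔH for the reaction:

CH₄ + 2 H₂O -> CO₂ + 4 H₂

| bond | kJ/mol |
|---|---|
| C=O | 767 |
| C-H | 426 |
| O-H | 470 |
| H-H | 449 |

ΔH ≈ +254 kJ

Bonds broken (reactants):
  C-H: 4 × 426 = 1704
  O-H: 4 × 470 = 1880
  Σ(broken) = 3584 kJ
Bonds formed (products):
  C=O: 2 × 767 = 1534
  H-H: 4 × 449 = 1796
  Σ(formed) = 3330 kJ
ΔH = Σ(broken) − Σ(formed) = 3584 − 3330 = +254 kJ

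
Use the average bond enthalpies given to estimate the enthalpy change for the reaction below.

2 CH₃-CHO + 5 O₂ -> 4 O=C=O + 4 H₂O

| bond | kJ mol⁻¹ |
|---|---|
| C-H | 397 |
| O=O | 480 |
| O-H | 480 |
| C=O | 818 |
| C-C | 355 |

ΔH ≈ −2462 kJ

Bonds broken (reactants):
  C-C: 2 × 355 = 710
  C-H: 8 × 397 = 3176
  C=O: 2 × 818 = 1636
  O=O: 5 × 480 = 2400
  Σ(broken) = 7922 kJ
Bonds formed (products):
  C=O: 8 × 818 = 6544
  O-H: 8 × 480 = 3840
  Σ(formed) = 10384 kJ
ΔH = Σ(broken) − Σ(formed) = 7922 − 10384 = −2462 kJ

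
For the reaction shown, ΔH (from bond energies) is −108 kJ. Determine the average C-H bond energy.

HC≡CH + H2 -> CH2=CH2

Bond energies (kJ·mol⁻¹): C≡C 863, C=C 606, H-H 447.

D(C-H) ≈ 406 kJ/mol

Let D be the C-H bond energy.
Σ(broken) = 1×863 + 2×D + 1×447 = 1310 + 2D
Σ(formed) = 4×D + 1×606 = 606 + 4D
ΔH = Σ(broken) − Σ(formed) = (1310 + 2D) − (606 + 4D) = +704 − 2D
Setting this equal to −108 kJ gives 2D = 812, so D = 406 kJ/mol.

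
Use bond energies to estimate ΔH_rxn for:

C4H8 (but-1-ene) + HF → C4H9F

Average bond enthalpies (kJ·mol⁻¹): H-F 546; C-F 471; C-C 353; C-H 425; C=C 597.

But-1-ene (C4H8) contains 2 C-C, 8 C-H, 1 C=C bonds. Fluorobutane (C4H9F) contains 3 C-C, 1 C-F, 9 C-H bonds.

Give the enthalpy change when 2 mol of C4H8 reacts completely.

Bonds broken (reactants):
  C-C: 2 × 353 = 706
  C-H: 8 × 425 = 3400
  C=C: 1 × 597 = 597
  H-F: 1 × 546 = 546
  Σ(broken) = 5249 kJ
Bonds formed (products):
  C-C: 3 × 353 = 1059
  C-F: 1 × 471 = 471
  C-H: 9 × 425 = 3825
  Σ(formed) = 5355 kJ
ΔH = Σ(broken) − Σ(formed) = 5249 − 5355 = −106 kJ
For 2× the reaction as written: 2 × (−106) = −212 kJ

ΔH = −212 kJ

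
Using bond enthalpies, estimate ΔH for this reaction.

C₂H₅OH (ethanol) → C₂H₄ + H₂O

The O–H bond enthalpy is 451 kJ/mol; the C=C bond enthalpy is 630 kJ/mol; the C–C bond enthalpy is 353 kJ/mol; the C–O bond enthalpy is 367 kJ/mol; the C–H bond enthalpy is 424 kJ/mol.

Bonds broken (reactants):
  C–C: 1 × 353 = 353
  C–H: 5 × 424 = 2120
  C–O: 1 × 367 = 367
  O–H: 1 × 451 = 451
  Σ(broken) = 3291 kJ
Bonds formed (products):
  C–H: 4 × 424 = 1696
  C=C: 1 × 630 = 630
  O–H: 2 × 451 = 902
  Σ(formed) = 3228 kJ
ΔH = Σ(broken) − Σ(formed) = 3291 − 3228 = +63 kJ

ΔH ≈ +63 kJ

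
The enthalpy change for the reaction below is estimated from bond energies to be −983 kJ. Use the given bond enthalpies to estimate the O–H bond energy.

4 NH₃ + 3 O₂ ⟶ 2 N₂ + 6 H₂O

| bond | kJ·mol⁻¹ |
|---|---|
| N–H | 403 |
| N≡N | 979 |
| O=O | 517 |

D(O–H) ≈ 451 kJ/mol

Let D be the O–H bond energy.
Σ(broken) = 12×403 + 3×517 = 6387
Σ(formed) = 2×979 + 12×D = 1958 + 12D
ΔH = Σ(broken) − Σ(formed) = (6387) − (1958 + 12D) = +4429 − 12D
Setting this equal to −983 kJ gives 12D = 5412, so D = 451 kJ/mol.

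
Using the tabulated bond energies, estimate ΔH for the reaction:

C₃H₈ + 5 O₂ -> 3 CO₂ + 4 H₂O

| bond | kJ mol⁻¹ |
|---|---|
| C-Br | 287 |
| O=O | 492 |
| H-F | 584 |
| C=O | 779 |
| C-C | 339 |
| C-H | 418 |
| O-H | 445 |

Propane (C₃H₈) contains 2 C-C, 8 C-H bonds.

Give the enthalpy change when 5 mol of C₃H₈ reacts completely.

ΔH = −8760 kJ

Bonds broken (reactants):
  C-C: 2 × 339 = 678
  C-H: 8 × 418 = 3344
  O=O: 5 × 492 = 2460
  Σ(broken) = 6482 kJ
Bonds formed (products):
  C=O: 6 × 779 = 4674
  O-H: 8 × 445 = 3560
  Σ(formed) = 8234 kJ
ΔH = Σ(broken) − Σ(formed) = 6482 − 8234 = −1752 kJ
For 5× the reaction as written: 5 × (−1752) = −8760 kJ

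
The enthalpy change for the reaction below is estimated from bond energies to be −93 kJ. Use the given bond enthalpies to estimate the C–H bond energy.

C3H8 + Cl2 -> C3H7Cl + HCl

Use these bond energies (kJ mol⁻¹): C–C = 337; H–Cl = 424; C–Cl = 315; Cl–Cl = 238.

Let D be the C–H bond energy.
Σ(broken) = 2×337 + 8×D + 1×238 = 912 + 8D
Σ(formed) = 2×337 + 1×315 + 7×D + 1×424 = 1413 + 7D
ΔH = Σ(broken) − Σ(formed) = (912 + 8D) − (1413 + 7D) = −501 + D
Setting this equal to −93 kJ gives D = 408 kJ/mol.

D(C–H) ≈ 408 kJ/mol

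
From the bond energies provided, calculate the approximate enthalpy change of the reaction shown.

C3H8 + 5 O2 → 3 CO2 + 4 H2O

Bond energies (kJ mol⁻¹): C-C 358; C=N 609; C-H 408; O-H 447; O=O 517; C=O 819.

Bonds broken (reactants):
  C-C: 2 × 358 = 716
  C-H: 8 × 408 = 3264
  O=O: 5 × 517 = 2585
  Σ(broken) = 6565 kJ
Bonds formed (products):
  C=O: 6 × 819 = 4914
  O-H: 8 × 447 = 3576
  Σ(formed) = 8490 kJ
ΔH = Σ(broken) − Σ(formed) = 6565 − 8490 = −1925 kJ

ΔH ≈ −1925 kJ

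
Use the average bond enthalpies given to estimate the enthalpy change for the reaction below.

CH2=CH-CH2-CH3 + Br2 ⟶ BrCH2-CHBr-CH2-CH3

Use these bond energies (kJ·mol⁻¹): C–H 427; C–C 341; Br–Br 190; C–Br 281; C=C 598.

Bonds broken (reactants):
  Br–Br: 1 × 190 = 190
  C–C: 2 × 341 = 682
  C–H: 8 × 427 = 3416
  C=C: 1 × 598 = 598
  Σ(broken) = 4886 kJ
Bonds formed (products):
  C–Br: 2 × 281 = 562
  C–C: 3 × 341 = 1023
  C–H: 8 × 427 = 3416
  Σ(formed) = 5001 kJ
ΔH = Σ(broken) − Σ(formed) = 4886 − 5001 = −115 kJ

ΔH ≈ −115 kJ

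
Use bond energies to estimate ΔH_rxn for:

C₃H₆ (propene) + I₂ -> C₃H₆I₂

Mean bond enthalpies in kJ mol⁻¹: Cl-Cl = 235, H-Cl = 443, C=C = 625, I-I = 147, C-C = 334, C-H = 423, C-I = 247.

ΔH ≈ −56 kJ

Bonds broken (reactants):
  C-C: 1 × 334 = 334
  C-H: 6 × 423 = 2538
  C=C: 1 × 625 = 625
  I-I: 1 × 147 = 147
  Σ(broken) = 3644 kJ
Bonds formed (products):
  C-C: 2 × 334 = 668
  C-H: 6 × 423 = 2538
  C-I: 2 × 247 = 494
  Σ(formed) = 3700 kJ
ΔH = Σ(broken) − Σ(formed) = 3644 − 3700 = −56 kJ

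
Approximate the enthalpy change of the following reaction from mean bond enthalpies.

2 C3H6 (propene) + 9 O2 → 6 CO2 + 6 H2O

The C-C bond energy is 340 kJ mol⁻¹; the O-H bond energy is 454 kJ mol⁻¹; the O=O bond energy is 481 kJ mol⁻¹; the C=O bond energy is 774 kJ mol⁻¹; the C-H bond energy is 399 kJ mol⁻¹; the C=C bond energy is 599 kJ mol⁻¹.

Bonds broken (reactants):
  C-C: 2 × 340 = 680
  C-H: 12 × 399 = 4788
  C=C: 2 × 599 = 1198
  O=O: 9 × 481 = 4329
  Σ(broken) = 10995 kJ
Bonds formed (products):
  C=O: 12 × 774 = 9288
  O-H: 12 × 454 = 5448
  Σ(formed) = 14736 kJ
ΔH = Σ(broken) − Σ(formed) = 10995 − 14736 = −3741 kJ

ΔH ≈ −3741 kJ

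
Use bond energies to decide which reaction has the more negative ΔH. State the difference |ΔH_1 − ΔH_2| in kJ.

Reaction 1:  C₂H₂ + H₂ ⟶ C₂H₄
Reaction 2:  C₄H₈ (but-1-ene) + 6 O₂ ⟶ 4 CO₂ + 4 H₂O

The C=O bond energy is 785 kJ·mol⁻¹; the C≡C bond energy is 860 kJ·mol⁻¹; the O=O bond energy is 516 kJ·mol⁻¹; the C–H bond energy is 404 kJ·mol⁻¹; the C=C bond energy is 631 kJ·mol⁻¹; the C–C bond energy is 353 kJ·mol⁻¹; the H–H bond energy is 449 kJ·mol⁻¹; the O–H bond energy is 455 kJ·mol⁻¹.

Reaction 2, by 2125 kJ

Reaction 1:
  Bonds broken (reactants):
    C≡C: 1 × 860 = 860
    C–H: 2 × 404 = 808
    H–H: 1 × 449 = 449
    Σ(broken) = 2117 kJ
  Bonds formed (products):
    C–H: 4 × 404 = 1616
    C=C: 1 × 631 = 631
    Σ(formed) = 2247 kJ
  ΔH_1 = 2117 − 2247 = −130 kJ
Reaction 2:
  Bonds broken (reactants):
    C–C: 2 × 353 = 706
    C–H: 8 × 404 = 3232
    C=C: 1 × 631 = 631
    O=O: 6 × 516 = 3096
    Σ(broken) = 7665 kJ
  Bonds formed (products):
    C=O: 8 × 785 = 6280
    O–H: 8 × 455 = 3640
    Σ(formed) = 9920 kJ
  ΔH_2 = 7665 − 9920 = −2255 kJ
ΔH_1 − ΔH_2 = +2125 kJ, so reaction 2 has the more negative ΔH; |ΔH_1 − ΔH_2| = 2125 kJ.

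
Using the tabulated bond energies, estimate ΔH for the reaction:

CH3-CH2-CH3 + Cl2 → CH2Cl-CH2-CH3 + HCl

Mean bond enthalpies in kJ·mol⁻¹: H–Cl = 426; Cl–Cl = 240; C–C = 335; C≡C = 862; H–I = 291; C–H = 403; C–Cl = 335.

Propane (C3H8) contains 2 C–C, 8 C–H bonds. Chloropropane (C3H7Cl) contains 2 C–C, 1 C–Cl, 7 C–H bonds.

Bonds broken (reactants):
  C–C: 2 × 335 = 670
  C–H: 8 × 403 = 3224
  Cl–Cl: 1 × 240 = 240
  Σ(broken) = 4134 kJ
Bonds formed (products):
  C–C: 2 × 335 = 670
  C–Cl: 1 × 335 = 335
  C–H: 7 × 403 = 2821
  H–Cl: 1 × 426 = 426
  Σ(formed) = 4252 kJ
ΔH = Σ(broken) − Σ(formed) = 4134 − 4252 = −118 kJ

ΔH ≈ −118 kJ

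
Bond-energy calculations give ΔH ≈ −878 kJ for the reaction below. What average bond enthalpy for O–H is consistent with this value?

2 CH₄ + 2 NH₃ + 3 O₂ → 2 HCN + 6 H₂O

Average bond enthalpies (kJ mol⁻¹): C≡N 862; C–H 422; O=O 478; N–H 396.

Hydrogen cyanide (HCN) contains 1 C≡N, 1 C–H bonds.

D(O–H) ≈ 458 kJ/mol

Let D be the O–H bond energy.
Σ(broken) = 8×422 + 6×396 + 3×478 = 7186
Σ(formed) = 2×862 + 2×422 + 12×D = 2568 + 12D
ΔH = Σ(broken) − Σ(formed) = (7186) − (2568 + 12D) = +4618 − 12D
Setting this equal to −878 kJ gives 12D = 5496, so D = 458 kJ/mol.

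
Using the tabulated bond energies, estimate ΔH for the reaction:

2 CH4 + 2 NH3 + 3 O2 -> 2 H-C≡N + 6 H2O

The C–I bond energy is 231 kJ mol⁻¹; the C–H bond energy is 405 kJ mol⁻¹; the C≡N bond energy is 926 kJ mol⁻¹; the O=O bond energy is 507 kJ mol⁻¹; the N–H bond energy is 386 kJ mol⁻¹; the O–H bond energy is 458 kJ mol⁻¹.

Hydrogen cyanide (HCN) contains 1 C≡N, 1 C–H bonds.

Bonds broken (reactants):
  C–H: 8 × 405 = 3240
  N–H: 6 × 386 = 2316
  O=O: 3 × 507 = 1521
  Σ(broken) = 7077 kJ
Bonds formed (products):
  C≡N: 2 × 926 = 1852
  C–H: 2 × 405 = 810
  O–H: 12 × 458 = 5496
  Σ(formed) = 8158 kJ
ΔH = Σ(broken) − Σ(formed) = 7077 − 8158 = −1081 kJ

ΔH ≈ −1081 kJ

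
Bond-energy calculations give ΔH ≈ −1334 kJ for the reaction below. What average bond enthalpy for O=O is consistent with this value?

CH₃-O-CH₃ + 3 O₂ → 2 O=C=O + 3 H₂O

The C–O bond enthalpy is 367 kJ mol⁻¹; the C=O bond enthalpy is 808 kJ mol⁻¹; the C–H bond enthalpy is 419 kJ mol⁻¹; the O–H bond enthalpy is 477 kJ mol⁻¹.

D(O=O) ≈ 504 kJ/mol

Let D be the O=O bond energy.
Σ(broken) = 6×419 + 2×367 + 3×D = 3248 + 3D
Σ(formed) = 4×808 + 6×477 = 6094
ΔH = Σ(broken) − Σ(formed) = (3248 + 3D) − (6094) = −2846 + 3D
Setting this equal to −1334 kJ gives 3D = 1512, so D = 504 kJ/mol.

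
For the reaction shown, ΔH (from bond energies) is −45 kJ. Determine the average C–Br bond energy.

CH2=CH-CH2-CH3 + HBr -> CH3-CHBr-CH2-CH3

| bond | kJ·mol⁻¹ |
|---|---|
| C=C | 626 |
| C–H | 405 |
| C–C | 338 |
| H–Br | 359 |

Let D be the C–Br bond energy.
Σ(broken) = 2×338 + 8×405 + 1×626 + 1×359 = 4901
Σ(formed) = 1×D + 3×338 + 9×405 = 4659 + D
ΔH = Σ(broken) − Σ(formed) = (4901) − (4659 + D) = +242 − D
Setting this equal to −45 kJ gives D = 287 kJ/mol.

D(C–Br) ≈ 287 kJ/mol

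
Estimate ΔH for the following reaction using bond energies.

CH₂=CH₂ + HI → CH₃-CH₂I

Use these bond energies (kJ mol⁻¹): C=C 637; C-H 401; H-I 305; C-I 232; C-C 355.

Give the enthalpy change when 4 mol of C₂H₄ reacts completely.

ΔH = −184 kJ

Bonds broken (reactants):
  C-H: 4 × 401 = 1604
  C=C: 1 × 637 = 637
  H-I: 1 × 305 = 305
  Σ(broken) = 2546 kJ
Bonds formed (products):
  C-C: 1 × 355 = 355
  C-H: 5 × 401 = 2005
  C-I: 1 × 232 = 232
  Σ(formed) = 2592 kJ
ΔH = Σ(broken) − Σ(formed) = 2546 − 2592 = −46 kJ
For 4× the reaction as written: 4 × (−46) = −184 kJ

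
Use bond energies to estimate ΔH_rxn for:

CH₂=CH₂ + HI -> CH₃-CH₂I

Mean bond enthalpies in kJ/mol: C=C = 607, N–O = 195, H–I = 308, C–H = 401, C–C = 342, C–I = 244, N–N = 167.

ΔH ≈ −72 kJ

Bonds broken (reactants):
  C–H: 4 × 401 = 1604
  C=C: 1 × 607 = 607
  H–I: 1 × 308 = 308
  Σ(broken) = 2519 kJ
Bonds formed (products):
  C–C: 1 × 342 = 342
  C–H: 5 × 401 = 2005
  C–I: 1 × 244 = 244
  Σ(formed) = 2591 kJ
ΔH = Σ(broken) − Σ(formed) = 2519 − 2591 = −72 kJ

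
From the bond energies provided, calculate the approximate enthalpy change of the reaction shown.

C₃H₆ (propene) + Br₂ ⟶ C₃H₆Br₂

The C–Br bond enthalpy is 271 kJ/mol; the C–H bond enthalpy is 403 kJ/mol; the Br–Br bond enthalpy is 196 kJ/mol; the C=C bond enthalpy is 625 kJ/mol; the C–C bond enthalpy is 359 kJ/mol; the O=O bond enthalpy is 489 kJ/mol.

ΔH ≈ −80 kJ

Bonds broken (reactants):
  Br–Br: 1 × 196 = 196
  C–C: 1 × 359 = 359
  C–H: 6 × 403 = 2418
  C=C: 1 × 625 = 625
  Σ(broken) = 3598 kJ
Bonds formed (products):
  C–Br: 2 × 271 = 542
  C–C: 2 × 359 = 718
  C–H: 6 × 403 = 2418
  Σ(formed) = 3678 kJ
ΔH = Σ(broken) − Σ(formed) = 3598 − 3678 = −80 kJ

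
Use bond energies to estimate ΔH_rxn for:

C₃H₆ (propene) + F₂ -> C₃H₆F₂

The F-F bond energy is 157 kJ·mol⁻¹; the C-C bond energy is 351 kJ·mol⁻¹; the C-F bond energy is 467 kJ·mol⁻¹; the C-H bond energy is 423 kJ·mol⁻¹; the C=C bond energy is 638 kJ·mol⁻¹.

Bonds broken (reactants):
  C-C: 1 × 351 = 351
  C-H: 6 × 423 = 2538
  C=C: 1 × 638 = 638
  F-F: 1 × 157 = 157
  Σ(broken) = 3684 kJ
Bonds formed (products):
  C-C: 2 × 351 = 702
  C-F: 2 × 467 = 934
  C-H: 6 × 423 = 2538
  Σ(formed) = 4174 kJ
ΔH = Σ(broken) − Σ(formed) = 3684 − 4174 = −490 kJ

ΔH ≈ −490 kJ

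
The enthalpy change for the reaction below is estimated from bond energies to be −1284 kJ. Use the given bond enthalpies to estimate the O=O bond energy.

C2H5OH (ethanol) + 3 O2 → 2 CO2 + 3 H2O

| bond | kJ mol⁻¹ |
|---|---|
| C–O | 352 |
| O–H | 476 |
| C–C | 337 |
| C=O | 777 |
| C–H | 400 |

D(O=O) ≈ 505 kJ/mol

Let D be the O=O bond energy.
Σ(broken) = 1×337 + 5×400 + 1×352 + 1×476 + 3×D = 3165 + 3D
Σ(formed) = 4×777 + 6×476 = 5964
ΔH = Σ(broken) − Σ(formed) = (3165 + 3D) − (5964) = −2799 + 3D
Setting this equal to −1284 kJ gives 3D = 1515, so D = 505 kJ/mol.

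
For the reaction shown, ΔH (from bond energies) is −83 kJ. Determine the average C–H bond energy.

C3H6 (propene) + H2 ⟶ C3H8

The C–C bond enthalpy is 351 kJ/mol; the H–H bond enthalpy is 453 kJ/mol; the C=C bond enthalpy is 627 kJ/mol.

Let D be the C–H bond energy.
Σ(broken) = 1×351 + 6×D + 1×627 + 1×453 = 1431 + 6D
Σ(formed) = 2×351 + 8×D = 702 + 8D
ΔH = Σ(broken) − Σ(formed) = (1431 + 6D) − (702 + 8D) = +729 − 2D
Setting this equal to −83 kJ gives 2D = 812, so D = 406 kJ/mol.

D(C–H) ≈ 406 kJ/mol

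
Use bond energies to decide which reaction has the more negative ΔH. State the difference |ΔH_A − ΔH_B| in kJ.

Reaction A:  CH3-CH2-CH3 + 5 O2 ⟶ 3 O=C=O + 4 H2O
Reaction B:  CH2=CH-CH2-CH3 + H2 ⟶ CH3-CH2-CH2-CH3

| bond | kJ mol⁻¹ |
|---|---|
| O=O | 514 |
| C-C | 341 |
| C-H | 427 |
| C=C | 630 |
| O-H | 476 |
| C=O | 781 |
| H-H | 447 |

Reaction A, by 1708 kJ

Reaction A:
  Bonds broken (reactants):
    C-C: 2 × 341 = 682
    C-H: 8 × 427 = 3416
    O=O: 5 × 514 = 2570
    Σ(broken) = 6668 kJ
  Bonds formed (products):
    C=O: 6 × 781 = 4686
    O-H: 8 × 476 = 3808
    Σ(formed) = 8494 kJ
  ΔH_A = 6668 − 8494 = −1826 kJ
Reaction B:
  Bonds broken (reactants):
    C-C: 2 × 341 = 682
    C-H: 8 × 427 = 3416
    C=C: 1 × 630 = 630
    H-H: 1 × 447 = 447
    Σ(broken) = 5175 kJ
  Bonds formed (products):
    C-C: 3 × 341 = 1023
    C-H: 10 × 427 = 4270
    Σ(formed) = 5293 kJ
  ΔH_B = 5175 − 5293 = −118 kJ
ΔH_A − ΔH_B = −1708 kJ, so reaction A has the more negative ΔH; |ΔH_A − ΔH_B| = 1708 kJ.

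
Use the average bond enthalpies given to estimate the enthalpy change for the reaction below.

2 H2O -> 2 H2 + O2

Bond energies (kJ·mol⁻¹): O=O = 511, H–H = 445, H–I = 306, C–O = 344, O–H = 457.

Bonds broken (reactants):
  O–H: 4 × 457 = 1828
  Σ(broken) = 1828 kJ
Bonds formed (products):
  H–H: 2 × 445 = 890
  O=O: 1 × 511 = 511
  Σ(formed) = 1401 kJ
ΔH = Σ(broken) − Σ(formed) = 1828 − 1401 = +427 kJ

ΔH ≈ +427 kJ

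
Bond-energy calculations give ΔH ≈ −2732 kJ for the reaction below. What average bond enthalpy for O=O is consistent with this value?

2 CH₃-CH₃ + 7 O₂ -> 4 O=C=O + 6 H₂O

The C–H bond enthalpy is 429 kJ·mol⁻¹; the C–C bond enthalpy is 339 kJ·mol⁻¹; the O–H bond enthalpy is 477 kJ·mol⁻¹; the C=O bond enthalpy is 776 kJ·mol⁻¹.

Let D be the O=O bond energy.
Σ(broken) = 2×339 + 12×429 + 7×D = 5826 + 7D
Σ(formed) = 8×776 + 12×477 = 11932
ΔH = Σ(broken) − Σ(formed) = (5826 + 7D) − (11932) = −6106 + 7D
Setting this equal to −2732 kJ gives 7D = 3374, so D = 482 kJ/mol.

D(O=O) ≈ 482 kJ/mol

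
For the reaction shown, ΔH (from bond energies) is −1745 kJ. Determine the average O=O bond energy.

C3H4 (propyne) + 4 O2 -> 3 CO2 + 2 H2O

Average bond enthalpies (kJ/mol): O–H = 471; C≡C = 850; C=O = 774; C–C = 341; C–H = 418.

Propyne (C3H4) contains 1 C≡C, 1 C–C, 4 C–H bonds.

Let D be the O=O bond energy.
Σ(broken) = 1×850 + 1×341 + 4×418 + 4×D = 2863 + 4D
Σ(formed) = 6×774 + 4×471 = 6528
ΔH = Σ(broken) − Σ(formed) = (2863 + 4D) − (6528) = −3665 + 4D
Setting this equal to −1745 kJ gives 4D = 1920, so D = 480 kJ/mol.

D(O=O) ≈ 480 kJ/mol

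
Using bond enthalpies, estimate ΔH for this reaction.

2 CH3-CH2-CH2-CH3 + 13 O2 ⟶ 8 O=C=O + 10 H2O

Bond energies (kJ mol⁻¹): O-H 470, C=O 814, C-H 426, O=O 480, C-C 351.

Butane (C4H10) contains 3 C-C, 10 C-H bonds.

ΔH ≈ −5558 kJ

Bonds broken (reactants):
  C-C: 6 × 351 = 2106
  C-H: 20 × 426 = 8520
  O=O: 13 × 480 = 6240
  Σ(broken) = 16866 kJ
Bonds formed (products):
  C=O: 16 × 814 = 13024
  O-H: 20 × 470 = 9400
  Σ(formed) = 22424 kJ
ΔH = Σ(broken) − Σ(formed) = 16866 − 22424 = −5558 kJ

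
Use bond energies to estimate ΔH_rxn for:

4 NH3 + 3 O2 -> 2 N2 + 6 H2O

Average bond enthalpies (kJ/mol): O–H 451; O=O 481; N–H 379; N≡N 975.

ΔH ≈ −1371 kJ

Bonds broken (reactants):
  N–H: 12 × 379 = 4548
  O=O: 3 × 481 = 1443
  Σ(broken) = 5991 kJ
Bonds formed (products):
  N≡N: 2 × 975 = 1950
  O–H: 12 × 451 = 5412
  Σ(formed) = 7362 kJ
ΔH = Σ(broken) − Σ(formed) = 5991 − 7362 = −1371 kJ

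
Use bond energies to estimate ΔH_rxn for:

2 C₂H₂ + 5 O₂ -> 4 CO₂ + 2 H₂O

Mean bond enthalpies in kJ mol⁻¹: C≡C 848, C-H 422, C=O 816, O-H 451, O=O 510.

Bonds broken (reactants):
  C≡C: 2 × 848 = 1696
  C-H: 4 × 422 = 1688
  O=O: 5 × 510 = 2550
  Σ(broken) = 5934 kJ
Bonds formed (products):
  C=O: 8 × 816 = 6528
  O-H: 4 × 451 = 1804
  Σ(formed) = 8332 kJ
ΔH = Σ(broken) − Σ(formed) = 5934 − 8332 = −2398 kJ

ΔH ≈ −2398 kJ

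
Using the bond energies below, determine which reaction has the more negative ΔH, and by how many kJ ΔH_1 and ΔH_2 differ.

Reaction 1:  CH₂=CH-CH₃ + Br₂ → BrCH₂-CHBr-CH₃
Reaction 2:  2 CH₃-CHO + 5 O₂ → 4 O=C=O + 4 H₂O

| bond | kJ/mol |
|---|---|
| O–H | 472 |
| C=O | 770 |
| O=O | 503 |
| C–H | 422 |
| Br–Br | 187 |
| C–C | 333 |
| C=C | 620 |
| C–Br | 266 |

Reaction 1:
  Bonds broken (reactants):
    Br–Br: 1 × 187 = 187
    C–C: 1 × 333 = 333
    C–H: 6 × 422 = 2532
    C=C: 1 × 620 = 620
    Σ(broken) = 3672 kJ
  Bonds formed (products):
    C–Br: 2 × 266 = 532
    C–C: 2 × 333 = 666
    C–H: 6 × 422 = 2532
    Σ(formed) = 3730 kJ
  ΔH_1 = 3672 − 3730 = −58 kJ
Reaction 2:
  Bonds broken (reactants):
    C–C: 2 × 333 = 666
    C–H: 8 × 422 = 3376
    C=O: 2 × 770 = 1540
    O=O: 5 × 503 = 2515
    Σ(broken) = 8097 kJ
  Bonds formed (products):
    C=O: 8 × 770 = 6160
    O–H: 8 × 472 = 3776
    Σ(formed) = 9936 kJ
  ΔH_2 = 8097 − 9936 = −1839 kJ
ΔH_1 − ΔH_2 = +1781 kJ, so reaction 2 has the more negative ΔH; |ΔH_1 − ΔH_2| = 1781 kJ.

Reaction 2, by 1781 kJ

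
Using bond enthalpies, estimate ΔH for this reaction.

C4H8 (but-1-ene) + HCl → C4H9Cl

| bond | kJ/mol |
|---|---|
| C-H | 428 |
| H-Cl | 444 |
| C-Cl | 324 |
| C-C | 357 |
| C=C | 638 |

ΔH ≈ −27 kJ

Bonds broken (reactants):
  C-C: 2 × 357 = 714
  C-H: 8 × 428 = 3424
  C=C: 1 × 638 = 638
  H-Cl: 1 × 444 = 444
  Σ(broken) = 5220 kJ
Bonds formed (products):
  C-C: 3 × 357 = 1071
  C-Cl: 1 × 324 = 324
  C-H: 9 × 428 = 3852
  Σ(formed) = 5247 kJ
ΔH = Σ(broken) − Σ(formed) = 5220 − 5247 = −27 kJ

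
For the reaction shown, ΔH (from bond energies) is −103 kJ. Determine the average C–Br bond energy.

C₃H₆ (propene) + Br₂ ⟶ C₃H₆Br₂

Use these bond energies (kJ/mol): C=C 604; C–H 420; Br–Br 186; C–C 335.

Let D be the C–Br bond energy.
Σ(broken) = 1×186 + 1×335 + 6×420 + 1×604 = 3645
Σ(formed) = 2×D + 2×335 + 6×420 = 3190 + 2D
ΔH = Σ(broken) − Σ(formed) = (3645) − (3190 + 2D) = +455 − 2D
Setting this equal to −103 kJ gives 2D = 558, so D = 279 kJ/mol.

D(C–Br) ≈ 279 kJ/mol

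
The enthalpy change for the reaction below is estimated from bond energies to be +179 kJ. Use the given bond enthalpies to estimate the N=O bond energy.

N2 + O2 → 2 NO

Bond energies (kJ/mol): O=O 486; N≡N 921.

Let D be the N=O bond energy.
Σ(broken) = 1×921 + 1×486 = 1407
Σ(formed) = 2×D = 2D
ΔH = Σ(broken) − Σ(formed) = (1407) − (2D) = +1407 − 2D
Setting this equal to +179 kJ gives 2D = 1228, so D = 614 kJ/mol.

D(N=O) ≈ 614 kJ/mol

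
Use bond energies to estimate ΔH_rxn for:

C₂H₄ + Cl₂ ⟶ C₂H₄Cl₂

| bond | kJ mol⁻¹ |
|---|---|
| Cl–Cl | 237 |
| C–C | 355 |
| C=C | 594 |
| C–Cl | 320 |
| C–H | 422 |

ΔH ≈ −164 kJ

Bonds broken (reactants):
  C–H: 4 × 422 = 1688
  C=C: 1 × 594 = 594
  Cl–Cl: 1 × 237 = 237
  Σ(broken) = 2519 kJ
Bonds formed (products):
  C–C: 1 × 355 = 355
  C–Cl: 2 × 320 = 640
  C–H: 4 × 422 = 1688
  Σ(formed) = 2683 kJ
ΔH = Σ(broken) − Σ(formed) = 2519 − 2683 = −164 kJ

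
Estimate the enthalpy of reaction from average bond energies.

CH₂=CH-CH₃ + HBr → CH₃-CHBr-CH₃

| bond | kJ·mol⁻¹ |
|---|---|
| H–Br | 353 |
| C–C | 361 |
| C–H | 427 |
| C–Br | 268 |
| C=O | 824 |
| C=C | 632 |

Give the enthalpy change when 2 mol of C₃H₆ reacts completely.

Bonds broken (reactants):
  C–C: 1 × 361 = 361
  C–H: 6 × 427 = 2562
  C=C: 1 × 632 = 632
  H–Br: 1 × 353 = 353
  Σ(broken) = 3908 kJ
Bonds formed (products):
  C–Br: 1 × 268 = 268
  C–C: 2 × 361 = 722
  C–H: 7 × 427 = 2989
  Σ(formed) = 3979 kJ
ΔH = Σ(broken) − Σ(formed) = 3908 − 3979 = −71 kJ
For 2× the reaction as written: 2 × (−71) = −142 kJ

ΔH = −142 kJ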